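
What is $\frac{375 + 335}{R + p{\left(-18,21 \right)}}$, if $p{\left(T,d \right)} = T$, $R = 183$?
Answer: $\frac{142}{33} \approx 4.303$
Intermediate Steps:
$\frac{375 + 335}{R + p{\left(-18,21 \right)}} = \frac{375 + 335}{183 - 18} = \frac{710}{165} = 710 \cdot \frac{1}{165} = \frac{142}{33}$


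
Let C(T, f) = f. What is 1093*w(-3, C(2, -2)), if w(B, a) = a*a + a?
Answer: 2186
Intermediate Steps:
w(B, a) = a + a**2 (w(B, a) = a**2 + a = a + a**2)
1093*w(-3, C(2, -2)) = 1093*(-2*(1 - 2)) = 1093*(-2*(-1)) = 1093*2 = 2186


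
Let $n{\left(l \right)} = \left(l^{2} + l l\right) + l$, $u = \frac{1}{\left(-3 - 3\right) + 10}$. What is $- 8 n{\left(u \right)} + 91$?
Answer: $88$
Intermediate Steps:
$u = \frac{1}{4}$ ($u = \frac{1}{-6 + 10} = \frac{1}{4} \approx 0.25$)
$n{\left(l \right)} = l + 2 l^{2}$ ($n{\left(l \right)} = \left(l^{2} + l^{2}\right) + l = 2 l^{2} + l = l + 2 l^{2}$)
$- 8 n{\left(u \right)} + 91 = - 8 \frac{1 + 2 \cdot \frac{1}{4}}{4} + 91 = - 8 \frac{1 + \frac{1}{2}}{4} + 91 = - 8 \cdot \frac{1}{4} \cdot \frac{3}{2} + 91 = \left(-8\right) \frac{3}{8} + 91 = -3 + 91 = 88$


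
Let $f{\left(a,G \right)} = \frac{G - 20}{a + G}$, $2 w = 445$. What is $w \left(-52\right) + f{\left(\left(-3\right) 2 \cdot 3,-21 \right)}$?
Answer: $- \frac{451189}{39} \approx -11569.0$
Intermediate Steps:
$w = \frac{445}{2}$ ($w = \frac{1}{2} \cdot 445 = \frac{445}{2} \approx 222.5$)
$f{\left(a,G \right)} = \frac{-20 + G}{G + a}$
$w \left(-52\right) + f{\left(\left(-3\right) 2 \cdot 3,-21 \right)} = \frac{445}{2} \left(-52\right) + \frac{-20 - 21}{-21 + \left(-3\right) 2 \cdot 3} = -11570 + \frac{1}{-21 - 18} \left(-41\right) = -11570 + \frac{1}{-39} \left(-41\right) = -11570 - - \frac{41}{39} = -11570 + \frac{41}{39} = - \frac{451189}{39}$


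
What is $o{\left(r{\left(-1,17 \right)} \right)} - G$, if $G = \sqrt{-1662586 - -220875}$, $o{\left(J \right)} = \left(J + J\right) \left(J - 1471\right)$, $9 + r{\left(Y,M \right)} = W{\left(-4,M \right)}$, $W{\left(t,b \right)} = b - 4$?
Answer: $-11736 - i \sqrt{1441711} \approx -11736.0 - 1200.7 i$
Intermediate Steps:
$W{\left(t,b \right)} = -4 + b$ ($W{\left(t,b \right)} = b - 4 = -4 + b$)
$r{\left(Y,M \right)} = -13 + M$ ($r{\left(Y,M \right)} = -9 + \left(-4 + M\right) = -13 + M$)
$o{\left(J \right)} = 2 J \left(-1471 + J\right)$
$G = i \sqrt{1441711}$ ($G = \sqrt{-1662586 + \left(-888806 + 1109681\right)} = \sqrt{-1662586 + 220875} = \sqrt{-1441711} = i \sqrt{1441711} \approx 1200.7 i$)
$o{\left(r{\left(-1,17 \right)} \right)} - G = 2 \left(-13 + 17\right) \left(-1471 + \left(-13 + 17\right)\right) - i \sqrt{1441711} = 2 \cdot 4 \left(-1471 + 4\right) - i \sqrt{1441711} = 2 \cdot 4 \left(-1467\right) - i \sqrt{1441711} = -11736 - i \sqrt{1441711}$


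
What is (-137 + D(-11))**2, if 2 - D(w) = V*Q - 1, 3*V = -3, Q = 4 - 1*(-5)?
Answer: 15625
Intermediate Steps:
Q = 9 (Q = 4 + 5 = 9)
V = -1 (V = (1/3)*(-3) = -1)
D(w) = 12 (D(w) = 2 - (-1*9 - 1) = 2 - (-9 - 1) = 2 - 1*(-10) = 2 + 10 = 12)
(-137 + D(-11))**2 = (-137 + 12)**2 = (-125)**2 = 15625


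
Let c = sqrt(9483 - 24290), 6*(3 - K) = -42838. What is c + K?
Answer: 21428/3 + I*sqrt(14807) ≈ 7142.7 + 121.68*I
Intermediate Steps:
K = 21428/3 (K = 3 - 1/6*(-42838) = 3 + 21419/3 = 21428/3 ≈ 7142.7)
c = I*sqrt(14807) (c = sqrt(-14807) = I*sqrt(14807) ≈ 121.68*I)
c + K = I*sqrt(14807) + 21428/3 = 21428/3 + I*sqrt(14807)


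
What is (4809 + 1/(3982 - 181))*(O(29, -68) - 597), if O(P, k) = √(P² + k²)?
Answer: -3637522990/1267 + 18279010*√5465/3801 ≈ -2.5155e+6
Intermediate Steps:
(4809 + 1/(3982 - 181))*(O(29, -68) - 597) = (4809 + 1/(3982 - 181))*(√(29² + (-68)²) - 597) = (4809 + 1/3801)*(√(841 + 4624) - 597) = (4809 + 1/3801)*(√5465 - 597) = 18279010*(-597 + √5465)/3801 = -3637522990/1267 + 18279010*√5465/3801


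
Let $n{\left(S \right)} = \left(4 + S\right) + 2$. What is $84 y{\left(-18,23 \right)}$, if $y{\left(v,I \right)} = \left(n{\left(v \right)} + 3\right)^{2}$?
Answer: $6804$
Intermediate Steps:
$n{\left(S \right)} = 6 + S$
$y{\left(v,I \right)} = \left(9 + v\right)^{2}$ ($y{\left(v,I \right)} = \left(\left(6 + v\right) + 3\right)^{2} = \left(9 + v\right)^{2}$)
$84 y{\left(-18,23 \right)} = 84 \left(9 - 18\right)^{2} = 84 \left(-9\right)^{2} = 84 \cdot 81 = 6804$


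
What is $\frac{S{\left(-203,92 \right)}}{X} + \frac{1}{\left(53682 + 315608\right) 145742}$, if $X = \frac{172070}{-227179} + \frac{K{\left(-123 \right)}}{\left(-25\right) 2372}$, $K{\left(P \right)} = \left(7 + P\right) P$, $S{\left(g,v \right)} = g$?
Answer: $\frac{36796896906593824644743}{180907945429504652740} \approx 203.4$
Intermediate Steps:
$K{\left(P \right)} = P \left(7 + P\right)$
$X = - \frac{3361285243}{3367928675}$ ($X = \frac{172070}{-227179} + \frac{\left(-123\right) \left(7 - 123\right)}{\left(-25\right) 2372} = 172070 \left(- \frac{1}{227179}\right) + \frac{\left(-123\right) \left(-116\right)}{-59300} = - \frac{172070}{227179} + 14268 \left(- \frac{1}{59300}\right) = - \frac{172070}{227179} - \frac{3567}{14825} = - \frac{3361285243}{3367928675} \approx -0.99803$)
$\frac{S{\left(-203,92 \right)}}{X} + \frac{1}{\left(53682 + 315608\right) 145742} = - \frac{203}{- \frac{3361285243}{3367928675}} + \frac{1}{\left(53682 + 315608\right) 145742} = \left(-203\right) \left(- \frac{3367928675}{3361285243}\right) + \frac{1}{369290} \cdot \frac{1}{145742} = \frac{683689521025}{3361285243} + \frac{1}{369290} \cdot \frac{1}{145742} = \frac{683689521025}{3361285243} + \frac{1}{53821063180} = \frac{36796896906593824644743}{180907945429504652740}$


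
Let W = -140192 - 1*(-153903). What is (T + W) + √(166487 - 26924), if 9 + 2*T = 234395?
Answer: 130904 + 9*√1723 ≈ 1.3128e+5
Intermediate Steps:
W = 13711 (W = -140192 + 153903 = 13711)
T = 117193 (T = -9/2 + (½)*234395 = -9/2 + 234395/2 = 117193)
(T + W) + √(166487 - 26924) = (117193 + 13711) + √(166487 - 26924) = 130904 + √139563 = 130904 + 9*√1723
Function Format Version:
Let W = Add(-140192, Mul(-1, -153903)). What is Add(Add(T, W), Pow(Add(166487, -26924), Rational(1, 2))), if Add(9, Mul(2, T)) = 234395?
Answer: Add(130904, Mul(9, Pow(1723, Rational(1, 2)))) ≈ 1.3128e+5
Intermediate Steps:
W = 13711 (W = Add(-140192, 153903) = 13711)
T = 117193 (T = Add(Rational(-9, 2), Mul(Rational(1, 2), 234395)) = Add(Rational(-9, 2), Rational(234395, 2)) = 117193)
Add(Add(T, W), Pow(Add(166487, -26924), Rational(1, 2))) = Add(Add(117193, 13711), Pow(Add(166487, -26924), Rational(1, 2))) = Add(130904, Pow(139563, Rational(1, 2))) = Add(130904, Mul(9, Pow(1723, Rational(1, 2))))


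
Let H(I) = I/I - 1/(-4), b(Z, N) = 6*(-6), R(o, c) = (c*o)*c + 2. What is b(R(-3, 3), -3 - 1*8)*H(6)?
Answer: -45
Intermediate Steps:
R(o, c) = 2 + o*c**2 (R(o, c) = o*c**2 + 2 = 2 + o*c**2)
b(Z, N) = -36
H(I) = 5/4 (H(I) = 1 - 1*(-1/4) = 1 + 1/4 = 5/4)
b(R(-3, 3), -3 - 1*8)*H(6) = -36*5/4 = -45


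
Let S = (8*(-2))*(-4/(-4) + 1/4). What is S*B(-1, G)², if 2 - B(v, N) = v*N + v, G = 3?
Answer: -720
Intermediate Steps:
B(v, N) = 2 - v - N*v (B(v, N) = 2 - (v*N + v) = 2 - (N*v + v) = 2 - (v + N*v) = 2 + (-v - N*v) = 2 - v - N*v)
S = -20 (S = -16*(-4*(-¼) + 1*(¼)) = -16*(1 + ¼) = -16*5/4 = -20)
S*B(-1, G)² = -20*(2 - 1*(-1) - 1*3*(-1))² = -20*(2 + 1 + 3)² = -20*6² = -20*36 = -720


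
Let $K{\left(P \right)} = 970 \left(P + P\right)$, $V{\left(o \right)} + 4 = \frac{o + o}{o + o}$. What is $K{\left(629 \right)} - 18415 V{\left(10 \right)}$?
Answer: $1275505$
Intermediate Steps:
$V{\left(o \right)} = -3$ ($V{\left(o \right)} = -4 + \frac{o + o}{o + o} = -4 + \frac{2 o}{2 o} = -4 + 2 o \frac{1}{2 o} = -4 + 1 = -3$)
$K{\left(P \right)} = 1940 P$ ($K{\left(P \right)} = 970 \cdot 2 P = 1940 P$)
$K{\left(629 \right)} - 18415 V{\left(10 \right)} = 1940 \cdot 629 - -55245 = 1220260 + 55245 = 1275505$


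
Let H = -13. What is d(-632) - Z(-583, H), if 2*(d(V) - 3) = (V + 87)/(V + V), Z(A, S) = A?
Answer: 1481953/2528 ≈ 586.22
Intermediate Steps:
d(V) = 3 + (87 + V)/(4*V) (d(V) = 3 + ((V + 87)/(V + V))/2 = 3 + ((87 + V)/((2*V)))/2 = 3 + ((87 + V)*(1/(2*V)))/2 = 3 + ((87 + V)/(2*V))/2 = 3 + (87 + V)/(4*V))
d(-632) - Z(-583, H) = (¼)*(87 + 13*(-632))/(-632) - 1*(-583) = (¼)*(-1/632)*(87 - 8216) + 583 = (¼)*(-1/632)*(-8129) + 583 = 8129/2528 + 583 = 1481953/2528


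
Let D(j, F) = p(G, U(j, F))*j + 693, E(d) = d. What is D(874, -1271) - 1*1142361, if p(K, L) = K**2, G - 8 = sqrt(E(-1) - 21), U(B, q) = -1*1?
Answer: -1104960 + 13984*I*sqrt(22) ≈ -1.105e+6 + 65591.0*I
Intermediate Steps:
U(B, q) = -1
G = 8 + I*sqrt(22) (G = 8 + sqrt(-1 - 21) = 8 + sqrt(-22) = 8 + I*sqrt(22) ≈ 8.0 + 4.6904*I)
D(j, F) = 693 + j*(8 + I*sqrt(22))**2 (D(j, F) = (8 + I*sqrt(22))**2*j + 693 = j*(8 + I*sqrt(22))**2 + 693 = 693 + j*(8 + I*sqrt(22))**2)
D(874, -1271) - 1*1142361 = (693 + 874*(8 + I*sqrt(22))**2) - 1*1142361 = (693 + 874*(8 + I*sqrt(22))**2) - 1142361 = -1141668 + 874*(8 + I*sqrt(22))**2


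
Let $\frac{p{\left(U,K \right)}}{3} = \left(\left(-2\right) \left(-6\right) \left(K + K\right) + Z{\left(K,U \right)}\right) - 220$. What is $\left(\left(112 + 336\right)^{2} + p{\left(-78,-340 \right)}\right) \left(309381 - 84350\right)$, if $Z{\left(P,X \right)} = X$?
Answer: $39454685230$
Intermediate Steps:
$p{\left(U,K \right)} = -660 + 3 U + 72 K$ ($p{\left(U,K \right)} = 3 \left(\left(\left(-2\right) \left(-6\right) \left(K + K\right) + U\right) - 220\right) = 3 \left(\left(12 \cdot 2 K + U\right) - 220\right) = 3 \left(\left(24 K + U\right) - 220\right) = 3 \left(\left(U + 24 K\right) - 220\right) = 3 \left(-220 + U + 24 K\right) = -660 + 3 U + 72 K$)
$\left(\left(112 + 336\right)^{2} + p{\left(-78,-340 \right)}\right) \left(309381 - 84350\right) = \left(\left(112 + 336\right)^{2} + \left(-660 + 3 \left(-78\right) + 72 \left(-340\right)\right)\right) \left(309381 - 84350\right) = \left(448^{2} - 25374\right) 225031 = \left(200704 - 25374\right) 225031 = 175330 \cdot 225031 = 39454685230$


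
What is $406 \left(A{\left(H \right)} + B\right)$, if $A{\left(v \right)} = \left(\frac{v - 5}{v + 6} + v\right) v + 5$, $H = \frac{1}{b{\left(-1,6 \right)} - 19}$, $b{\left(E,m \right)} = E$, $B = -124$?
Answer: $- \frac{164205569}{3400} \approx -48296.0$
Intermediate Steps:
$H = - \frac{1}{20}$ ($H = \frac{1}{-1 - 19} = \frac{1}{-20} = - \frac{1}{20} \approx -0.05$)
$A{\left(v \right)} = 5 + v \left(v + \frac{-5 + v}{6 + v}\right)$ ($A{\left(v \right)} = \left(\frac{-5 + v}{6 + v} + v\right) v + 5 = \left(v + \frac{-5 + v}{6 + v}\right) v + 5 = v \left(v + \frac{-5 + v}{6 + v}\right) + 5 = 5 + v \left(v + \frac{-5 + v}{6 + v}\right)$)
$406 \left(A{\left(H \right)} + B\right) = 406 \left(\frac{30 + \left(- \frac{1}{20}\right)^{3} + 7 \left(- \frac{1}{20}\right)^{2}}{6 - \frac{1}{20}} - 124\right) = 406 \left(\frac{30 - \frac{1}{8000} + 7 \cdot \frac{1}{400}}{\frac{119}{20}} - 124\right) = 406 \left(\frac{20 \left(30 - \frac{1}{8000} + \frac{7}{400}\right)}{119} - 124\right) = 406 \left(\frac{20}{119} \cdot \frac{240139}{8000} - 124\right) = 406 \left(\frac{240139}{47600} - 124\right) = 406 \left(- \frac{5662261}{47600}\right) = - \frac{164205569}{3400}$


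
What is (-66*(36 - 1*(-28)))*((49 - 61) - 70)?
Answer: 346368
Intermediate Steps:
(-66*(36 - 1*(-28)))*((49 - 61) - 70) = (-66*(36 + 28))*(-12 - 70) = -66*64*(-82) = -4224*(-82) = 346368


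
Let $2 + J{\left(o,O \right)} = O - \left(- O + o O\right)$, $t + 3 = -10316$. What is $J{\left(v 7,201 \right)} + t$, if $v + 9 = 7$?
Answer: $-7105$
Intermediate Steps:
$t = -10319$ ($t = -3 - 10316 = -10319$)
$v = -2$ ($v = -9 + 7 = -2$)
$J{\left(o,O \right)} = -2 + 2 O - O o$ ($J{\left(o,O \right)} = -2 - \left(- 2 O + o O\right) = -2 - \left(- 2 O + O o\right) = -2 + 2 O - O o$)
$J{\left(v 7,201 \right)} + t = \left(-2 + 2 \cdot 201 - 201 \left(\left(-2\right) 7\right)\right) - 10319 = \left(-2 + 402 - 201 \left(-14\right)\right) - 10319 = \left(-2 + 402 + 2814\right) - 10319 = 3214 - 10319 = -7105$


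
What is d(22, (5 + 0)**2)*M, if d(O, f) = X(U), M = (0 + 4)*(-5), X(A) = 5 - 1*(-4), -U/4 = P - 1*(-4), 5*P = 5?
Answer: -180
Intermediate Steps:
P = 1 (P = (1/5)*5 = 1)
U = -20 (U = -4*(1 - 1*(-4)) = -4*(1 + 4) = -4*5 = -20)
X(A) = 9 (X(A) = 5 + 4 = 9)
M = -20 (M = 4*(-5) = -20)
d(O, f) = 9
d(22, (5 + 0)**2)*M = 9*(-20) = -180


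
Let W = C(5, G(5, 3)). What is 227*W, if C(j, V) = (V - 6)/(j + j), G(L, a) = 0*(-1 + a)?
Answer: -681/5 ≈ -136.20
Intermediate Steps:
G(L, a) = 0
C(j, V) = (-6 + V)/(2*j) (C(j, V) = (-6 + V)/((2*j)) = (-6 + V)*(1/(2*j)) = (-6 + V)/(2*j))
W = -⅗ (W = (½)*(-6 + 0)/5 = (½)*(⅕)*(-6) = -⅗ ≈ -0.60000)
227*W = 227*(-⅗) = -681/5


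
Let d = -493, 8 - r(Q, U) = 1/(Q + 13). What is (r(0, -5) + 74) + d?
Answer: -5344/13 ≈ -411.08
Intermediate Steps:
r(Q, U) = 8 - 1/(13 + Q) (r(Q, U) = 8 - 1/(Q + 13) = 8 - 1/(13 + Q))
(r(0, -5) + 74) + d = ((103 + 8*0)/(13 + 0) + 74) - 493 = ((103 + 0)/13 + 74) - 493 = ((1/13)*103 + 74) - 493 = (103/13 + 74) - 493 = 1065/13 - 493 = -5344/13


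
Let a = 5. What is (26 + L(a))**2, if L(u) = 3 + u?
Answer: 1156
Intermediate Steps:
(26 + L(a))**2 = (26 + (3 + 5))**2 = (26 + 8)**2 = 34**2 = 1156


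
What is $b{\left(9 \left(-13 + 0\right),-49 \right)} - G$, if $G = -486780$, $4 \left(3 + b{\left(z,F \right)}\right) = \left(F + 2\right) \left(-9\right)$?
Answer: $\frac{1947531}{4} \approx 4.8688 \cdot 10^{5}$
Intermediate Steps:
$b{\left(z,F \right)} = - \frac{15}{2} - \frac{9 F}{4}$ ($b{\left(z,F \right)} = -3 + \frac{\left(F + 2\right) \left(-9\right)}{4} = -3 + \frac{\left(2 + F\right) \left(-9\right)}{4} = -3 + \frac{-18 - 9 F}{4} = -3 - \left(\frac{9}{2} + \frac{9 F}{4}\right) = - \frac{15}{2} - \frac{9 F}{4}$)
$b{\left(9 \left(-13 + 0\right),-49 \right)} - G = \left(- \frac{15}{2} - - \frac{441}{4}\right) - -486780 = \left(- \frac{15}{2} + \frac{441}{4}\right) + 486780 = \frac{411}{4} + 486780 = \frac{1947531}{4}$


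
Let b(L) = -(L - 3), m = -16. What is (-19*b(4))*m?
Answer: -304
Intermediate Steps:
b(L) = 3 - L (b(L) = -(-3 + L) = 3 - L)
(-19*b(4))*m = -19*(3 - 1*4)*(-16) = -19*(3 - 4)*(-16) = -19*(-1)*(-16) = 19*(-16) = -304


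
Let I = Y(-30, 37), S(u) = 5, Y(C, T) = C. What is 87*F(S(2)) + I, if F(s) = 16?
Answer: 1362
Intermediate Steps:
I = -30
87*F(S(2)) + I = 87*16 - 30 = 1392 - 30 = 1362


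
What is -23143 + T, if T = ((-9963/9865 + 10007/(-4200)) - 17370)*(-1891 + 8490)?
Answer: -950225751653669/8286600 ≈ -1.1467e+8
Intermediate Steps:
T = -950033974869869/8286600 (T = ((-9963*1/9865 + 10007*(-1/4200)) - 17370)*6599 = ((-9963/9865 - 10007/4200) - 17370)*6599 = (-28112731/8286600 - 17370)*6599 = -143966354731/8286600*6599 = -950033974869869/8286600 ≈ -1.1465e+8)
-23143 + T = -23143 - 950033974869869/8286600 = -950225751653669/8286600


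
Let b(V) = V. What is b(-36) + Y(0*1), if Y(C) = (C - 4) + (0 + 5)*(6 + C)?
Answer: -10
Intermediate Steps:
Y(C) = 26 + 6*C (Y(C) = (-4 + C) + 5*(6 + C) = (-4 + C) + (30 + 5*C) = 26 + 6*C)
b(-36) + Y(0*1) = -36 + (26 + 6*(0*1)) = -36 + (26 + 6*0) = -36 + (26 + 0) = -36 + 26 = -10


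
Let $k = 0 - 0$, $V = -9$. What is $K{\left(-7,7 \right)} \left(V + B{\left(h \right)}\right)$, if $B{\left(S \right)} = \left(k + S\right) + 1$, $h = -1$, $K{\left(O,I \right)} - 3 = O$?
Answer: $36$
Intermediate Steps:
$K{\left(O,I \right)} = 3 + O$
$k = 0$ ($k = 0 + 0 = 0$)
$B{\left(S \right)} = 1 + S$ ($B{\left(S \right)} = \left(0 + S\right) + 1 = S + 1 = 1 + S$)
$K{\left(-7,7 \right)} \left(V + B{\left(h \right)}\right) = \left(3 - 7\right) \left(-9 + \left(1 - 1\right)\right) = - 4 \left(-9 + 0\right) = \left(-4\right) \left(-9\right) = 36$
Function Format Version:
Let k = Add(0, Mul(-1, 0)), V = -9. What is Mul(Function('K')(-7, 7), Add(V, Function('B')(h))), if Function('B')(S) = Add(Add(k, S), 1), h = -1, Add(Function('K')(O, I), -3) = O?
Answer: 36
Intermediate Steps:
Function('K')(O, I) = Add(3, O)
k = 0 (k = Add(0, 0) = 0)
Function('B')(S) = Add(1, S) (Function('B')(S) = Add(Add(0, S), 1) = Add(S, 1) = Add(1, S))
Mul(Function('K')(-7, 7), Add(V, Function('B')(h))) = Mul(Add(3, -7), Add(-9, Add(1, -1))) = Mul(-4, Add(-9, 0)) = Mul(-4, -9) = 36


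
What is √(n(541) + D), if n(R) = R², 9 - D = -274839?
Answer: √567529 ≈ 753.34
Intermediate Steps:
D = 274848 (D = 9 - 1*(-274839) = 9 + 274839 = 274848)
√(n(541) + D) = √(541² + 274848) = √(292681 + 274848) = √567529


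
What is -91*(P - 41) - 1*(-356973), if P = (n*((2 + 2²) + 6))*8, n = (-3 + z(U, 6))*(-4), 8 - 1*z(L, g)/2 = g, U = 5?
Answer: 395648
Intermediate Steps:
z(L, g) = 16 - 2*g
n = -4 (n = (-3 + (16 - 2*6))*(-4) = (-3 + (16 - 12))*(-4) = (-3 + 4)*(-4) = 1*(-4) = -4)
P = -384 (P = -4*((2 + 2²) + 6)*8 = -4*((2 + 4) + 6)*8 = -4*(6 + 6)*8 = -4*12*8 = -48*8 = -384)
-91*(P - 41) - 1*(-356973) = -91*(-384 - 41) - 1*(-356973) = -91*(-425) + 356973 = 38675 + 356973 = 395648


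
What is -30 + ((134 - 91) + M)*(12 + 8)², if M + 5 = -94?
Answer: -22430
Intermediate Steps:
M = -99 (M = -5 - 94 = -99)
-30 + ((134 - 91) + M)*(12 + 8)² = -30 + ((134 - 91) - 99)*(12 + 8)² = -30 + (43 - 99)*20² = -30 - 56*400 = -30 - 22400 = -22430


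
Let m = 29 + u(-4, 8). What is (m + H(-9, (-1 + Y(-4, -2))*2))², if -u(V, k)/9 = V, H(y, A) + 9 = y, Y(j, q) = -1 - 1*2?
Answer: 2209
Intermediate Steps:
Y(j, q) = -3 (Y(j, q) = -1 - 2 = -3)
H(y, A) = -9 + y
u(V, k) = -9*V
m = 65 (m = 29 - 9*(-4) = 29 + 36 = 65)
(m + H(-9, (-1 + Y(-4, -2))*2))² = (65 + (-9 - 9))² = (65 - 18)² = 47² = 2209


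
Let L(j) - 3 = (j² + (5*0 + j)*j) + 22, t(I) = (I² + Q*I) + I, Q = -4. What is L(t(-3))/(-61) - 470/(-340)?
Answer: -20015/2074 ≈ -9.6504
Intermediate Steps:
t(I) = I² - 3*I (t(I) = (I² - 4*I) + I = I² - 3*I)
L(j) = 25 + 2*j² (L(j) = 3 + ((j² + (5*0 + j)*j) + 22) = 3 + ((j² + (0 + j)*j) + 22) = 3 + ((j² + j*j) + 22) = 3 + ((j² + j²) + 22) = 3 + (2*j² + 22) = 3 + (22 + 2*j²) = 25 + 2*j²)
L(t(-3))/(-61) - 470/(-340) = (25 + 2*(-3*(-3 - 3))²)/(-61) - 470/(-340) = (25 + 2*(-3*(-6))²)*(-1/61) - 470*(-1/340) = (25 + 2*18²)*(-1/61) + 47/34 = (25 + 2*324)*(-1/61) + 47/34 = (25 + 648)*(-1/61) + 47/34 = 673*(-1/61) + 47/34 = -673/61 + 47/34 = -20015/2074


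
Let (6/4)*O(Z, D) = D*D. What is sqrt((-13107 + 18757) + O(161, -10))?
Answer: 35*sqrt(42)/3 ≈ 75.609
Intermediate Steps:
O(Z, D) = 2*D**2/3 (O(Z, D) = 2*(D*D)/3 = 2*D**2/3)
sqrt((-13107 + 18757) + O(161, -10)) = sqrt((-13107 + 18757) + (2/3)*(-10)**2) = sqrt(5650 + (2/3)*100) = sqrt(5650 + 200/3) = sqrt(17150/3) = 35*sqrt(42)/3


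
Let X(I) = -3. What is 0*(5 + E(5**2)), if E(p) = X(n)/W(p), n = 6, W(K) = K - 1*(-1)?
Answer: 0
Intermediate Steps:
W(K) = 1 + K (W(K) = K + 1 = 1 + K)
E(p) = -3/(1 + p)
0*(5 + E(5**2)) = 0*(5 - 3/(1 + 5**2)) = 0*(5 - 3/(1 + 25)) = 0*(5 - 3/26) = 0*(127/26) = 0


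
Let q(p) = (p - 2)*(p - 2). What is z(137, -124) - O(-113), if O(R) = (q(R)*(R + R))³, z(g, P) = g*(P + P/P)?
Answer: 26700067516304108149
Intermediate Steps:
q(p) = (-2 + p)² (q(p) = (-2 + p)*(-2 + p) = (-2 + p)²)
z(g, P) = g*(1 + P) (z(g, P) = g*(P + 1) = g*(1 + P))
O(R) = 8*R³*(-2 + R)⁶ (O(R) = ((-2 + R)²*(R + R))³ = ((-2 + R)²*(2*R))³ = (2*R*(-2 + R)²)³ = 8*R³*(-2 + R)⁶)
z(137, -124) - O(-113) = 137*(1 - 124) - 8*(-113)³*(-2 - 113)⁶ = 137*(-123) - 8*(-1442897)*(-115)⁶ = -16851 - 8*(-1442897)*2313060765625 = -16851 - 1*(-26700067516304125000) = -16851 + 26700067516304125000 = 26700067516304108149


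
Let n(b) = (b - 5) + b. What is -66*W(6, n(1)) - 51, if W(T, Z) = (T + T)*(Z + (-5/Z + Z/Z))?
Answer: 213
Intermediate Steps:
n(b) = -5 + 2*b (n(b) = (-5 + b) + b = -5 + 2*b)
W(T, Z) = 2*T*(1 + Z - 5/Z) (W(T, Z) = (2*T)*(Z + (-5/Z + 1)) = (2*T)*(Z + (1 - 5/Z)) = (2*T)*(1 + Z - 5/Z) = 2*T*(1 + Z - 5/Z))
-66*W(6, n(1)) - 51 = -132*6*(-5 + (-5 + 2*1)*(1 + (-5 + 2*1)))/(-5 + 2*1) - 51 = -132*6*(-5 + (-5 + 2)*(1 + (-5 + 2)))/(-5 + 2) - 51 = -132*6*(-5 - 3*(1 - 3))/(-3) - 51 = -132*6*(-1)*(-5 - 3*(-2))/3 - 51 = -132*6*(-1)*(-5 + 6)/3 - 51 = -132*6*(-1)/3 - 51 = -66*(-4) - 51 = 264 - 51 = 213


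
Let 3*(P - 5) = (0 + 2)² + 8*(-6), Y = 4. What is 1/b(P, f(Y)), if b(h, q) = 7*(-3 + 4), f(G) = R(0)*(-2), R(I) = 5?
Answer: ⅐ ≈ 0.14286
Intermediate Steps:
P = -29/3 (P = 5 + ((0 + 2)² + 8*(-6))/3 = 5 + (2² - 48)/3 = 5 + (4 - 48)/3 = 5 + (⅓)*(-44) = 5 - 44/3 = -29/3 ≈ -9.6667)
f(G) = -10 (f(G) = 5*(-2) = -10)
b(h, q) = 7 (b(h, q) = 7*1 = 7)
1/b(P, f(Y)) = 1/7 = ⅐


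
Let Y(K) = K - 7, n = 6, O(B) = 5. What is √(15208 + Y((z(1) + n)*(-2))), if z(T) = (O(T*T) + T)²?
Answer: √15117 ≈ 122.95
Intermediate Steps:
z(T) = (5 + T)²
Y(K) = -7 + K
√(15208 + Y((z(1) + n)*(-2))) = √(15208 + (-7 + ((5 + 1)² + 6)*(-2))) = √(15208 + (-7 + (6² + 6)*(-2))) = √(15208 + (-7 + (36 + 6)*(-2))) = √(15208 + (-7 + 42*(-2))) = √(15208 + (-7 - 84)) = √(15208 - 91) = √15117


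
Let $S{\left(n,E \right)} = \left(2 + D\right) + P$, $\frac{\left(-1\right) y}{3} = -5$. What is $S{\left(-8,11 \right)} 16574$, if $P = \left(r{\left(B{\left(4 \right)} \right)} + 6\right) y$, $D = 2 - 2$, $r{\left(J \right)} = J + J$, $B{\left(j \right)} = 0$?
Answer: $1524808$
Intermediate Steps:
$y = 15$ ($y = \left(-3\right) \left(-5\right) = 15$)
$r{\left(J \right)} = 2 J$
$D = 0$ ($D = 2 - 2 = 0$)
$P = 90$ ($P = \left(2 \cdot 0 + 6\right) 15 = \left(0 + 6\right) 15 = 6 \cdot 15 = 90$)
$S{\left(n,E \right)} = 92$ ($S{\left(n,E \right)} = \left(2 + 0\right) + 90 = 2 + 90 = 92$)
$S{\left(-8,11 \right)} 16574 = 92 \cdot 16574 = 1524808$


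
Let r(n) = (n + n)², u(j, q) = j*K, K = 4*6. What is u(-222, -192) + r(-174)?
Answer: 115776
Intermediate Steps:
K = 24
u(j, q) = 24*j (u(j, q) = j*24 = 24*j)
r(n) = 4*n² (r(n) = (2*n)² = 4*n²)
u(-222, -192) + r(-174) = 24*(-222) + 4*(-174)² = -5328 + 4*30276 = -5328 + 121104 = 115776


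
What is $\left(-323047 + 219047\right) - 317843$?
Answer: $-421843$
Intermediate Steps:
$\left(-323047 + 219047\right) - 317843 = -104000 - 317843 = -421843$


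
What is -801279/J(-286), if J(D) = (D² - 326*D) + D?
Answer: -801279/174746 ≈ -4.5854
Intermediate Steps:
J(D) = D² - 325*D
-801279/J(-286) = -801279*(-1/(286*(-325 - 286))) = -801279/((-286*(-611))) = -801279/174746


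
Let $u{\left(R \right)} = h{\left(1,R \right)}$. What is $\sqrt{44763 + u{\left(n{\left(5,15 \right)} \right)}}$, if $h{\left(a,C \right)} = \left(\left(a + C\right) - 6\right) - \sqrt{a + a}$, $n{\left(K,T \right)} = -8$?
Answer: $\sqrt{44750 - \sqrt{2}} \approx 211.54$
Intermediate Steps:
$h{\left(a,C \right)} = -6 + C + a - \sqrt{2} \sqrt{a}$ ($h{\left(a,C \right)} = \left(\left(C + a\right) - 6\right) - \sqrt{2 a} = \left(-6 + C + a\right) - \sqrt{2} \sqrt{a} = -6 + C + a - \sqrt{2} \sqrt{a}$)
$u{\left(R \right)} = -5 + R - \sqrt{2}$ ($u{\left(R \right)} = -6 + R + 1 - \sqrt{2} \sqrt{1} = -6 + R + 1 - \sqrt{2} \cdot 1 = -6 + R + 1 - \sqrt{2} = -5 + R - \sqrt{2}$)
$\sqrt{44763 + u{\left(n{\left(5,15 \right)} \right)}} = \sqrt{44763 - \left(13 + \sqrt{2}\right)} = \sqrt{44750 - \sqrt{2}}$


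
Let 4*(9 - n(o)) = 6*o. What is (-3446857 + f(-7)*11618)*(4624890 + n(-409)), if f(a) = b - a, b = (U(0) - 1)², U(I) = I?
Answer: -31027133010825/2 ≈ -1.5514e+13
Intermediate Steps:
n(o) = 9 - 3*o/2
b = 1 (b = (0 - 1)² = (-1)² = 1)
f(a) = 1 - a
(-3446857 + f(-7)*11618)*(4624890 + n(-409)) = (-3446857 + (1 - 1*(-7))*11618)*(4624890 + (9 - 3/2*(-409))) = (-3446857 + (1 + 7)*11618)*(4624890 + (9 + 1227/2)) = (-3446857 + 8*11618)*(4624890 + 1245/2) = (-3446857 + 92944)*(9251025/2) = -3353913*9251025/2 = -31027133010825/2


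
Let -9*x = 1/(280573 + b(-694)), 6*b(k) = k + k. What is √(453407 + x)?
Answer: 2*√28863470017300413/504615 ≈ 673.36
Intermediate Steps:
b(k) = k/3 (b(k) = (k + k)/6 = (2*k)/6 = k/3)
x = -1/2523075 (x = -1/(9*(280573 + (⅓)*(-694))) = -1/(9*(280573 - 694/3)) = -1/(9*841025/3) = -⅑*3/841025 = -1/2523075 ≈ -3.9634e-7)
√(453407 + x) = √(453407 - 1/2523075) = √(1143979866524/2523075) = 2*√28863470017300413/504615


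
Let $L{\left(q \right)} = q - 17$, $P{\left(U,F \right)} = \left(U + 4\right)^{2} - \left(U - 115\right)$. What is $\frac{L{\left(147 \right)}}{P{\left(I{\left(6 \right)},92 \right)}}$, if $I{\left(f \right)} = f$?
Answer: $\frac{130}{209} \approx 0.62201$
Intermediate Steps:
$P{\left(U,F \right)} = 115 + \left(4 + U\right)^{2} - U$ ($P{\left(U,F \right)} = \left(4 + U\right)^{2} - \left(-115 + U\right) = 115 + \left(4 + U\right)^{2} - U$)
$L{\left(q \right)} = -17 + q$
$\frac{L{\left(147 \right)}}{P{\left(I{\left(6 \right)},92 \right)}} = \frac{-17 + 147}{115 + \left(4 + 6\right)^{2} - 6} = \frac{130}{115 + 10^{2} - 6} = \frac{130}{115 + 100 - 6} = \frac{130}{209}$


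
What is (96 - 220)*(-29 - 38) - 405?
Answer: 7903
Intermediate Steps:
(96 - 220)*(-29 - 38) - 405 = -124*(-67) - 405 = 8308 - 405 = 7903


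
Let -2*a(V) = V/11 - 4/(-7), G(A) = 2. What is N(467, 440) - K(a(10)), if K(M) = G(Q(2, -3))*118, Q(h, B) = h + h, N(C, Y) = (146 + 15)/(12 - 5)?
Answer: -213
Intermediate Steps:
N(C, Y) = 23 (N(C, Y) = 161/7 = 161*(1/7) = 23)
Q(h, B) = 2*h
a(V) = -2/7 - V/22 (a(V) = -(V/11 - 4/(-7))/2 = -(V*(1/11) - 4*(-1/7))/2 = -(V/11 + 4/7)/2 = -(4/7 + V/11)/2 = -2/7 - V/22)
K(M) = 236 (K(M) = 2*118 = 236)
N(467, 440) - K(a(10)) = 23 - 1*236 = 23 - 236 = -213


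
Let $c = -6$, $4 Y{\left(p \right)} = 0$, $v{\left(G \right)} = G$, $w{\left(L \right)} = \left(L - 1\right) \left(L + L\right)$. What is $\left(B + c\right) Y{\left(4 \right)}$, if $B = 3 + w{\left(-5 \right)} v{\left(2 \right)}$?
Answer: $0$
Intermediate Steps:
$w{\left(L \right)} = 2 L \left(-1 + L\right)$ ($w{\left(L \right)} = \left(-1 + L\right) 2 L = 2 L \left(-1 + L\right)$)
$Y{\left(p \right)} = 0$ ($Y{\left(p \right)} = \frac{1}{4} \cdot 0 = 0$)
$B = 123$ ($B = 3 + 2 \left(-5\right) \left(-1 - 5\right) 2 = 3 + 2 \left(-5\right) \left(-6\right) 2 = 3 + 60 \cdot 2 = 3 + 120 = 123$)
$\left(B + c\right) Y{\left(4 \right)} = \left(123 - 6\right) 0 = 117 \cdot 0 = 0$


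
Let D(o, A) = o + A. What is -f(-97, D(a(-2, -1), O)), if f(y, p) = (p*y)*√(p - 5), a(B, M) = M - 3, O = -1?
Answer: -485*I*√10 ≈ -1533.7*I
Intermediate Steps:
a(B, M) = -3 + M
D(o, A) = A + o
f(y, p) = p*y*√(-5 + p) (f(y, p) = (p*y)*√(-5 + p) = p*y*√(-5 + p))
-f(-97, D(a(-2, -1), O)) = -(-1 + (-3 - 1))*(-97)*√(-5 + (-1 + (-3 - 1))) = -(-1 - 4)*(-97)*√(-5 + (-1 - 4)) = -(-5)*(-97)*√(-5 - 5) = -(-5)*(-97)*√(-10) = -(-5)*(-97)*I*√10 = -485*I*√10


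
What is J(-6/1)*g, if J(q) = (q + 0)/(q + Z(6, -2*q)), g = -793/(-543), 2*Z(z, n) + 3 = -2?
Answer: 3172/3077 ≈ 1.0309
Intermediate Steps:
Z(z, n) = -5/2 (Z(z, n) = -3/2 + (1/2)*(-2) = -3/2 - 1 = -5/2)
g = 793/543 (g = -793*(-1/543) = 793/543 ≈ 1.4604)
J(q) = q/(-5/2 + q) (J(q) = (q + 0)/(q - 5/2) = q/(-5/2 + q))
J(-6/1)*g = (2*(-6/1)/(-5 + 2*(-6/1)))*(793/543) = (2*(-6*1)/(-5 + 2*(-6*1)))*(793/543) = (2*(-6)/(-5 + 2*(-6)))*(793/543) = (2*(-6)/(-5 - 12))*(793/543) = (2*(-6)/(-17))*(793/543) = (2*(-6)*(-1/17))*(793/543) = (12/17)*(793/543) = 3172/3077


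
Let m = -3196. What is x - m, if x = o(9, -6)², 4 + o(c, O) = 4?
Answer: 3196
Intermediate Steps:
o(c, O) = 0 (o(c, O) = -4 + 4 = 0)
x = 0 (x = 0² = 0)
x - m = 0 - 1*(-3196) = 0 + 3196 = 3196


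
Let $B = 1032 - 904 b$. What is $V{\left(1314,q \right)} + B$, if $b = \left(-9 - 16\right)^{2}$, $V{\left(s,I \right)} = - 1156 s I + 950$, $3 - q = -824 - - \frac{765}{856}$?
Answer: $- \frac{134328365257}{107} \approx -1.2554 \cdot 10^{9}$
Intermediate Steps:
$q = \frac{707147}{856}$ ($q = 3 - \left(-824 - - \frac{765}{856}\right) = 3 - \left(-824 + \frac{765}{856}\right) = 3 - - \frac{704579}{856} = 3 + \frac{704579}{856} = \frac{707147}{856} \approx 826.11$)
$V{\left(s,I \right)} = 950 - 1156 I s$ ($V{\left(s,I \right)} = - 1156 I s + 950 = 950 - 1156 I s$)
$b = 625$ ($b = \left(-25\right)^{2} = 625$)
$B = -563968$ ($B = 1032 - 565000 = -563968$)
$V{\left(1314,q \right)} + B = \left(950 - \frac{204365483}{214} \cdot 1314\right) - 563968 = \left(950 - \frac{134268122331}{107}\right) - 563968 = - \frac{134268020681}{107} - 563968 = - \frac{134328365257}{107}$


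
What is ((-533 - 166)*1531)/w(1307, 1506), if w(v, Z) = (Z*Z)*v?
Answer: -356723/988107684 ≈ -0.00036102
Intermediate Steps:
w(v, Z) = v*Z² (w(v, Z) = Z²*v = v*Z²)
((-533 - 166)*1531)/w(1307, 1506) = ((-533 - 166)*1531)/((1307*1506²)) = (-699*1531)/((1307*2268036)) = -1070169/2964323052 = -1070169*1/2964323052 = -356723/988107684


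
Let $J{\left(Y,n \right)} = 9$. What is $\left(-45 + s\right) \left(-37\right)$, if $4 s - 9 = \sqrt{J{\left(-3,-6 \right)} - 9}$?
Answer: $\frac{6327}{4} \approx 1581.8$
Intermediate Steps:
$s = \frac{9}{4}$ ($s = \frac{9}{4} + \frac{\sqrt{9 - 9}}{4} = \frac{9}{4} + \frac{\sqrt{0}}{4} = \frac{9}{4} + \frac{1}{4} \cdot 0 = \frac{9}{4} + 0 = \frac{9}{4} \approx 2.25$)
$\left(-45 + s\right) \left(-37\right) = \left(-45 + \frac{9}{4}\right) \left(-37\right) = \left(- \frac{171}{4}\right) \left(-37\right) = \frac{6327}{4}$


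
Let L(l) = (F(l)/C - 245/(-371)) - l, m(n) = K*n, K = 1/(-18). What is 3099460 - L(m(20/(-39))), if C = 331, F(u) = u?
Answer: 6361736436115/2052531 ≈ 3.0995e+6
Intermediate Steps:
K = -1/18 ≈ -0.055556
m(n) = -n/18
L(l) = 35/53 - 330*l/331 (L(l) = (l/331 - 245/(-371)) - l = (l*(1/331) - 245*(-1/371)) - l = (l/331 + 35/53) - l = (35/53 + l/331) - l = 35/53 - 330*l/331)
3099460 - L(m(20/(-39))) = 3099460 - (35/53 - (-55)*20/(-39)/993) = 3099460 - (35/53 - (-55)*20*(-1/39)/993) = 3099460 - (35/53 - (-55)*(-20)/(993*39)) = 3099460 - (35/53 - 330/331*10/351) = 3099460 - (35/53 - 1100/38727) = 3099460 - 1*1297145/2052531 = 3099460 - 1297145/2052531 = 6361736436115/2052531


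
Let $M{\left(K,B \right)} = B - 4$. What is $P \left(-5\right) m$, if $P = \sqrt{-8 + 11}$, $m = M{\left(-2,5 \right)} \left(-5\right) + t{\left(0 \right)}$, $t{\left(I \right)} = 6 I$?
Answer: $25 \sqrt{3} \approx 43.301$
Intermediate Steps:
$M{\left(K,B \right)} = -4 + B$
$m = -5$ ($m = \left(-4 + 5\right) \left(-5\right) + 6 \cdot 0 = 1 \left(-5\right) + 0 = -5 + 0 = -5$)
$P = \sqrt{3} \approx 1.732$
$P \left(-5\right) m = \sqrt{3} \left(-5\right) \left(-5\right) = - 5 \sqrt{3} \left(-5\right) = 25 \sqrt{3}$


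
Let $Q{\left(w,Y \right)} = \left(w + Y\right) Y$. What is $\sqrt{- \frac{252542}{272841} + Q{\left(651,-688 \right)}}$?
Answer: $\frac{\sqrt{1894932026557314}}{272841} \approx 159.55$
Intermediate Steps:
$Q{\left(w,Y \right)} = Y \left(Y + w\right)$ ($Q{\left(w,Y \right)} = \left(Y + w\right) Y = Y \left(Y + w\right)$)
$\sqrt{- \frac{252542}{272841} + Q{\left(651,-688 \right)}} = \sqrt{- \frac{252542}{272841} - 688 \left(-688 + 651\right)} = \sqrt{\left(-252542\right) \frac{1}{272841} - -25456} = \sqrt{- \frac{252542}{272841} + 25456} = \sqrt{\frac{6945187954}{272841}} = \frac{\sqrt{1894932026557314}}{272841}$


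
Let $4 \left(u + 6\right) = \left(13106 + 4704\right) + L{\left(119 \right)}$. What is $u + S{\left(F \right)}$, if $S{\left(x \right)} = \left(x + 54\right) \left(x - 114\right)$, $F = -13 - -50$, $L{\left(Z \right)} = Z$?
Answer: $- \frac{10123}{4} \approx -2530.8$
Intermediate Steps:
$F = 37$ ($F = -13 + 50 = 37$)
$S{\left(x \right)} = \left(-114 + x\right) \left(54 + x\right)$ ($S{\left(x \right)} = \left(54 + x\right) \left(-114 + x\right) = \left(-114 + x\right) \left(54 + x\right)$)
$u = \frac{17905}{4}$ ($u = -6 + \frac{\left(13106 + 4704\right) + 119}{4} = -6 + \frac{17810 + 119}{4} = -6 + \frac{1}{4} \cdot 17929 = -6 + \frac{17929}{4} = \frac{17905}{4} \approx 4476.3$)
$u + S{\left(F \right)} = \frac{17905}{4} - \left(8376 - 1369\right) = \frac{17905}{4} - 7007 = - \frac{10123}{4}$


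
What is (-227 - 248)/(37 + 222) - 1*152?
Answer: -39843/259 ≈ -153.83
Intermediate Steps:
(-227 - 248)/(37 + 222) - 1*152 = -475/259 - 152 = -39843/259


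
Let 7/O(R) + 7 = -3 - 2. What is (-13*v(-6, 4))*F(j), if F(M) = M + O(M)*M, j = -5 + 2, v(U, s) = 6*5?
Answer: 975/2 ≈ 487.50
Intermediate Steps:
O(R) = -7/12 (O(R) = 7/(-7 + (-3 - 2)) = 7/(-7 - 5) = 7/(-12) = 7*(-1/12) = -7/12)
v(U, s) = 30
j = -3
F(M) = 5*M/12 (F(M) = M - 7*M/12 = 5*M/12)
(-13*v(-6, 4))*F(j) = (-13*30)*((5/12)*(-3)) = -390*(-5/4) = 975/2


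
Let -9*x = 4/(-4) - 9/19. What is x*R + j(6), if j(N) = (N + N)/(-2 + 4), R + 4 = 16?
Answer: 454/57 ≈ 7.9649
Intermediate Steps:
R = 12 (R = -4 + 16 = 12)
j(N) = N (j(N) = (2*N)/2 = (2*N)*(½) = N)
x = 28/171 (x = -(4/(-4) - 9/19)/9 = -(4*(-¼) - 9*1/19)/9 = -(-1 - 9/19)/9 = -⅑*(-28/19) = 28/171 ≈ 0.16374)
x*R + j(6) = (28/171)*12 + 6 = 112/57 + 6 = 454/57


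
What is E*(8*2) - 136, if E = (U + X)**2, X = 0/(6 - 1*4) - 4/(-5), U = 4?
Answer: 5816/25 ≈ 232.64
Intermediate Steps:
X = 4/5 (X = 0/(6 - 4) - 4*(-1/5) = 0/2 + 4/5 = 0*(1/2) + 4/5 = 0 + 4/5 = 4/5 ≈ 0.80000)
E = 576/25 (E = (4 + 4/5)**2 = (24/5)**2 = 576/25 ≈ 23.040)
E*(8*2) - 136 = 576*(8*2)/25 - 136 = (576/25)*16 - 136 = 9216/25 - 136 = 5816/25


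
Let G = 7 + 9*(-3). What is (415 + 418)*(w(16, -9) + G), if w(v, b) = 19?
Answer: -833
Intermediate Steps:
G = -20 (G = 7 - 27 = -20)
(415 + 418)*(w(16, -9) + G) = (415 + 418)*(19 - 20) = 833*(-1) = -833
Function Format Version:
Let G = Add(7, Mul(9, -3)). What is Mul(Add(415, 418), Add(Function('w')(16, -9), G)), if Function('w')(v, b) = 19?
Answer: -833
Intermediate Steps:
G = -20 (G = Add(7, -27) = -20)
Mul(Add(415, 418), Add(Function('w')(16, -9), G)) = Mul(Add(415, 418), Add(19, -20)) = Mul(833, -1) = -833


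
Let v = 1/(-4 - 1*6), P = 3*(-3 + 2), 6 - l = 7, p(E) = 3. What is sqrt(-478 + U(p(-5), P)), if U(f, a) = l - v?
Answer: I*sqrt(47890)/10 ≈ 21.884*I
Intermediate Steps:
l = -1 (l = 6 - 1*7 = 6 - 7 = -1)
P = -3 (P = 3*(-1) = -3)
v = -1/10 (v = 1/(-4 - 6) = 1/(-10) = -1/10 ≈ -0.10000)
U(f, a) = -9/10 (U(f, a) = -1 - 1*(-1/10) = -1 + 1/10 = -9/10)
sqrt(-478 + U(p(-5), P)) = sqrt(-478 - 9/10) = sqrt(-4789/10) = I*sqrt(47890)/10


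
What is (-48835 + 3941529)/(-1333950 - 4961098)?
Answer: -1946347/3147524 ≈ -0.61837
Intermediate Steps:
(-48835 + 3941529)/(-1333950 - 4961098) = 3892694/(-6295048) = 3892694*(-1/6295048) = -1946347/3147524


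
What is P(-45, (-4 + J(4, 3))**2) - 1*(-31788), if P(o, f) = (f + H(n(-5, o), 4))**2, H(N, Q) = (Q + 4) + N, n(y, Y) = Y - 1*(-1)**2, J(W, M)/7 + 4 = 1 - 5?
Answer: 12719632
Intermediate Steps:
J(W, M) = -56 (J(W, M) = -28 + 7*(1 - 5) = -28 + 7*(-4) = -28 - 28 = -56)
n(y, Y) = -1 + Y (n(y, Y) = Y - 1*1 = Y - 1 = -1 + Y)
H(N, Q) = 4 + N + Q (H(N, Q) = (4 + Q) + N = 4 + N + Q)
P(o, f) = (7 + f + o)**2 (P(o, f) = (f + (4 + (-1 + o) + 4))**2 = (f + (7 + o))**2 = (7 + f + o)**2)
P(-45, (-4 + J(4, 3))**2) - 1*(-31788) = (7 + (-4 - 56)**2 - 45)**2 - 1*(-31788) = (7 + (-60)**2 - 45)**2 + 31788 = (7 + 3600 - 45)**2 + 31788 = 3562**2 + 31788 = 12687844 + 31788 = 12719632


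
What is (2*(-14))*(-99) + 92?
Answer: 2864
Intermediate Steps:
(2*(-14))*(-99) + 92 = -28*(-99) + 92 = 2772 + 92 = 2864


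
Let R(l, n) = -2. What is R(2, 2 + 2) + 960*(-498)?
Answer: -478082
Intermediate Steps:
R(2, 2 + 2) + 960*(-498) = -2 + 960*(-498) = -2 - 478080 = -478082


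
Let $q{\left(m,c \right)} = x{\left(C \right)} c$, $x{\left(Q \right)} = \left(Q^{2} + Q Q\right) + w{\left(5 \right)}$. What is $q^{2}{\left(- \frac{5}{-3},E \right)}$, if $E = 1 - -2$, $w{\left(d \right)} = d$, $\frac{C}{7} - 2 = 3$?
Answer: $54243225$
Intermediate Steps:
$C = 35$ ($C = 14 + 7 \cdot 3 = 14 + 21 = 35$)
$x{\left(Q \right)} = 5 + 2 Q^{2}$ ($x{\left(Q \right)} = \left(Q^{2} + Q Q\right) + 5 = \left(Q^{2} + Q^{2}\right) + 5 = 2 Q^{2} + 5 = 5 + 2 Q^{2}$)
$E = 3$ ($E = 1 + 2 = 3$)
$q{\left(m,c \right)} = 2455 c$ ($q{\left(m,c \right)} = \left(5 + 2 \cdot 35^{2}\right) c = \left(5 + 2 \cdot 1225\right) c = \left(5 + 2450\right) c = 2455 c$)
$q^{2}{\left(- \frac{5}{-3},E \right)} = \left(2455 \cdot 3\right)^{2} = 7365^{2} = 54243225$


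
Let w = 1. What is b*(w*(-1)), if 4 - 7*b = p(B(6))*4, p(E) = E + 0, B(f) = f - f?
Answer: -4/7 ≈ -0.57143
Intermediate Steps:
B(f) = 0
p(E) = E
b = 4/7 (b = 4/7 - 0*4 = 4/7 - ⅐*0 = 4/7 + 0 = 4/7 ≈ 0.57143)
b*(w*(-1)) = 4*(1*(-1))/7 = (4/7)*(-1) = -4/7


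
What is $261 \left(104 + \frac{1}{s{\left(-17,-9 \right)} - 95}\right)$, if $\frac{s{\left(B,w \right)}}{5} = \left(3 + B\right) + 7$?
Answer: $\frac{3528459}{130} \approx 27142.0$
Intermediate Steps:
$s{\left(B,w \right)} = 50 + 5 B$ ($s{\left(B,w \right)} = 5 \left(\left(3 + B\right) + 7\right) = 5 \left(10 + B\right) = 50 + 5 B$)
$261 \left(104 + \frac{1}{s{\left(-17,-9 \right)} - 95}\right) = 261 \left(104 + \frac{1}{\left(50 + 5 \left(-17\right)\right) - 95}\right) = 261 \left(104 + \frac{1}{\left(50 - 85\right) - 95}\right) = 261 \left(104 + \frac{1}{-35 - 95}\right) = 261 \left(104 + \frac{1}{-130}\right) = 261 \left(104 - \frac{1}{130}\right) = 261 \cdot \frac{13519}{130} = \frac{3528459}{130}$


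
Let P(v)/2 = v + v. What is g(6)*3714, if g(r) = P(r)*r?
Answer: 534816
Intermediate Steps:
P(v) = 4*v (P(v) = 2*(v + v) = 2*(2*v) = 4*v)
g(r) = 4*r**2 (g(r) = (4*r)*r = 4*r**2)
g(6)*3714 = (4*6**2)*3714 = (4*36)*3714 = 144*3714 = 534816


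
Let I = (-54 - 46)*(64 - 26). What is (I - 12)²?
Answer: 14531344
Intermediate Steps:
I = -3800 (I = -100*38 = -3800)
(I - 12)² = (-3800 - 12)² = (-3812)² = 14531344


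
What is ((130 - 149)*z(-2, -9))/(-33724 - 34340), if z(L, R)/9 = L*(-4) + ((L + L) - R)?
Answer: 741/22688 ≈ 0.032660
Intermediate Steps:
z(L, R) = -18*L - 9*R (z(L, R) = 9*(L*(-4) + ((L + L) - R)) = 9*(-4*L + (2*L - R)) = 9*(-4*L + (-R + 2*L)) = 9*(-R - 2*L) = -18*L - 9*R)
((130 - 149)*z(-2, -9))/(-33724 - 34340) = ((130 - 149)*(-18*(-2) - 9*(-9)))/(-33724 - 34340) = -19*(36 + 81)/(-68064) = -19*117*(-1/68064) = -2223*(-1/68064) = 741/22688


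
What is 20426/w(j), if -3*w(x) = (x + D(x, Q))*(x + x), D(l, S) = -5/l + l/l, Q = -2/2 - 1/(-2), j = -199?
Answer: -30639/39397 ≈ -0.77770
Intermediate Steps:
Q = -½ (Q = -2*½ - 1*(-½) = -1 + ½ = -½ ≈ -0.50000)
D(l, S) = 1 - 5/l (D(l, S) = -5/l + 1 = 1 - 5/l)
w(x) = -2*x*(x + (-5 + x)/x)/3 (w(x) = -(x + (-5 + x)/x)*(x + x)/3 = -(x + (-5 + x)/x)*2*x/3 = -2*x*(x + (-5 + x)/x)/3)
20426/w(j) = 20426/(10/3 - ⅔*(-199) - ⅔*(-199)²) = 20426/(10/3 + 398/3 - ⅔*39601) = 20426/(10/3 + 398/3 - 79202/3) = 20426/(-78794/3) = 20426*(-3/78794) = -30639/39397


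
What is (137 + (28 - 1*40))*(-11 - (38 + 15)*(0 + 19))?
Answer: -127250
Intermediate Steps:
(137 + (28 - 1*40))*(-11 - (38 + 15)*(0 + 19)) = (137 + (28 - 40))*(-11 - 53*19) = (137 - 12)*(-11 - 1*1007) = 125*(-11 - 1007) = 125*(-1018) = -127250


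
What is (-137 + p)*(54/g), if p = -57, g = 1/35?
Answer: -366660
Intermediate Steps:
g = 1/35 ≈ 0.028571
(-137 + p)*(54/g) = (-137 - 57)*(54/(1/35)) = -10476*35 = -194*1890 = -366660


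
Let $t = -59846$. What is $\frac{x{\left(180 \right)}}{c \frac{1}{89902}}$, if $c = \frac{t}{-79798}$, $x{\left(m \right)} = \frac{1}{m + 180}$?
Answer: $\frac{1793499949}{5386140} \approx 332.98$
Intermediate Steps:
$x{\left(m \right)} = \frac{1}{180 + m}$
$c = \frac{29923}{39899}$ ($c = - \frac{59846}{-79798} = \left(-59846\right) \left(- \frac{1}{79798}\right) = \frac{29923}{39899} \approx 0.74997$)
$\frac{x{\left(180 \right)}}{c \frac{1}{89902}} = \frac{1}{\left(180 + 180\right) \frac{29923}{39899 \cdot 89902}} = \frac{1}{360 \cdot \frac{29923}{39899} \cdot \frac{1}{89902}} = \frac{1}{360 \cdot \frac{29923}{3586999898}} = \frac{1}{360} \cdot \frac{3586999898}{29923} = \frac{1793499949}{5386140}$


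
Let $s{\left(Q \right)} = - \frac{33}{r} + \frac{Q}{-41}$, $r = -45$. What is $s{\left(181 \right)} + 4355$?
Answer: $\frac{2676061}{615} \approx 4351.3$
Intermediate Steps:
$s{\left(Q \right)} = \frac{11}{15} - \frac{Q}{41}$ ($s{\left(Q \right)} = - \frac{33}{-45} + \frac{Q}{-41} = \left(-33\right) \left(- \frac{1}{45}\right) + Q \left(- \frac{1}{41}\right) = \frac{11}{15} - \frac{Q}{41}$)
$s{\left(181 \right)} + 4355 = \left(\frac{11}{15} - \frac{181}{41}\right) + 4355 = - \frac{2264}{615} + 4355 = \frac{2676061}{615}$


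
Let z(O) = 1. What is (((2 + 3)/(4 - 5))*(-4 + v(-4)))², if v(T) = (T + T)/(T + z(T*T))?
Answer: 400/9 ≈ 44.444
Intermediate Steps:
v(T) = 2*T/(1 + T) (v(T) = (T + T)/(T + 1) = (2*T)/(1 + T) = 2*T/(1 + T))
(((2 + 3)/(4 - 5))*(-4 + v(-4)))² = (((2 + 3)/(4 - 5))*(-4 + 2*(-4)/(1 - 4)))² = ((5/(-1))*(-4 + 2*(-4)/(-3)))² = ((5*(-1))*(-4 + 2*(-4)*(-⅓)))² = (-5*(-4 + 8/3))² = (-5*(-4/3))² = (20/3)² = 400/9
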